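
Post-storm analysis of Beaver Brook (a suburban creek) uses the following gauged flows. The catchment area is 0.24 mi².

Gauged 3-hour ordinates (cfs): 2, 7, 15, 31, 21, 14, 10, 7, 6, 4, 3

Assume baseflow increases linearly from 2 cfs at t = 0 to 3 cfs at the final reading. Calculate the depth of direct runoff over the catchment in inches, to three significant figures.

Direct runoff: 0.00, 4.90, 12.80, 28.70, 18.60, 11.50, 7.40, 4.30, 3.20, 1.10, 0.00 cfs; ΣQ_DR = 92.50 cfs.
V = ΣQ_DR · Δt = 92.50 × 10800 s = 9.990 × 10^5 ft³.
Over A = 0.24 mi², depth = V / A = 1.79 in.

d ≈ 1.79 in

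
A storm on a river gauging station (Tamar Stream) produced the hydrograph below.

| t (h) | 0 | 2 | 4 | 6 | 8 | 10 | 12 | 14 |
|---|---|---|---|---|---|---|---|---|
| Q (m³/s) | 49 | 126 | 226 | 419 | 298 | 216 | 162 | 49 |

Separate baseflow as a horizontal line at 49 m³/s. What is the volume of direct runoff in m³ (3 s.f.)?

Direct-runoff ordinates (Q − Q_b): 0.0, 77.0, 177.0, 370.0, 249.0, 167.0, 113.0, 0.0 m³/s.
ΣQ_DR = 1153 m³/s.
With Δt = 2 h = 7200 s, V = ΣQ_DR · Δt = 1153 × 7200 = 8.30 × 10^6 m³.

V ≈ 8.30 × 10^6 m³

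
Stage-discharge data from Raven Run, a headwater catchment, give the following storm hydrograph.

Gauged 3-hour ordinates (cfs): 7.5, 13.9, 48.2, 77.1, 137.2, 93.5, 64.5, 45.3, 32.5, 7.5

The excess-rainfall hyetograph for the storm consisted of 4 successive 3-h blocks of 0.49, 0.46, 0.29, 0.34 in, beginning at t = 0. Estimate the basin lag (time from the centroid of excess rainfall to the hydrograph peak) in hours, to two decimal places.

t_L ≈ 6.59 h

Centroid of excess rainfall: t_c = Σ P_i·t̄_i / ΣP_i = 5.4114 h (block centres at 1.5, 4.5, 7.5, 10.5 h).
Hydrograph peak occurs at t = 12 h, so basin lag t_L = 12 − 5.4114 = 6.59 h.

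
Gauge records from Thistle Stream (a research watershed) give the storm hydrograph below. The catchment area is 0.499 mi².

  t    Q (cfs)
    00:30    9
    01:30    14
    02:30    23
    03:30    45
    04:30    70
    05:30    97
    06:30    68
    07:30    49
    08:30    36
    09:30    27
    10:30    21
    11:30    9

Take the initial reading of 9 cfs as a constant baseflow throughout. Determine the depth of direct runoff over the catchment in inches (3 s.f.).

Direct runoff: 0.0, 5.0, 14.0, 36.0, 61.0, 88.0, 59.0, 40.0, 27.0, 18.0, 12.0, 0.0 cfs; ΣQ_DR = 360.0 cfs.
V = ΣQ_DR · Δt = 360.0 × 3600 s = 1.296 × 10^6 ft³.
Over A = 0.499 mi², depth = V / A = 1.12 in.

d ≈ 1.12 in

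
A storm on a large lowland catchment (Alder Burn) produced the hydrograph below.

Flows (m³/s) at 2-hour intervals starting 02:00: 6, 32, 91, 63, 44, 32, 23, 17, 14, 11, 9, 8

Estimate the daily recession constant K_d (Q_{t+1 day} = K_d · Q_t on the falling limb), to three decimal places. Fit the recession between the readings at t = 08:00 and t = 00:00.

K_d ≈ 0.045

Between t = 08:00 and t = 00:00 the flow falls from 63 to 8 m³/s over 8×2 h = 16 h.
Per-interval ratio K = (8/63)^(1/8) = 0.7726; K_d = K^(24/2) = 0.045.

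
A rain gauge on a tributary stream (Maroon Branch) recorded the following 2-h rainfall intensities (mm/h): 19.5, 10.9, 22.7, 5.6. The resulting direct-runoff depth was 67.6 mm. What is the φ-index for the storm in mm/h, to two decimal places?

Only the 3 blocks with intensity above φ contribute runoff: 19.5, 10.9, 22.7 mm/h.
Σ(I−φ)·Δt = d  ⇒  (19.5+10.9+22.7 − 3φ)·2 = 67.6
φ = (53.10 − 67.6/2) / 3 = 6.43 mm/h.

φ ≈ 6.43 mm/h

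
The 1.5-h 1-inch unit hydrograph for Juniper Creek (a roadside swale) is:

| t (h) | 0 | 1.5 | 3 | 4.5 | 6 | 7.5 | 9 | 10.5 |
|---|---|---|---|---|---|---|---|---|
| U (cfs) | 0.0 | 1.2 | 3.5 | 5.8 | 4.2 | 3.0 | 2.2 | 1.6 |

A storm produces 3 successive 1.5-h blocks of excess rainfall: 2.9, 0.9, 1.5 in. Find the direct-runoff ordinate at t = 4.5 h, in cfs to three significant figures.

By discrete convolution, Q_j = Σ (P_i / 1 in) · U_{j−i}.
At t = 4.5 h (j=3): Q = (2.9/1)·5.8 + (0.9/1)·3.5 + (1.5/1)·1.2 = 21.8 cfs.

Q ≈ 21.8 cfs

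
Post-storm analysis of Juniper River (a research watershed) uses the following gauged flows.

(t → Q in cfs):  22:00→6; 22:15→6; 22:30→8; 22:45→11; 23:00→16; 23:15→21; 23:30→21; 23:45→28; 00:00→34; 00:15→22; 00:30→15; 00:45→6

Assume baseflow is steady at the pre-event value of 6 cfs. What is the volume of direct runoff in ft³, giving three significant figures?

Direct-runoff ordinates (Q − Q_b): 0.0, 0.0, 2.0, 5.0, 10.0, 15.0, 15.0, 22.0, 28.0, 16.0, 9.0, 0.0 cfs.
ΣQ_DR = 122.0 cfs.
With Δt = 0.25 h = 900 s, V = ΣQ_DR · Δt = 122.0 × 900 = 1.10 × 10^5 ft³.

V ≈ 1.10 × 10^5 ft³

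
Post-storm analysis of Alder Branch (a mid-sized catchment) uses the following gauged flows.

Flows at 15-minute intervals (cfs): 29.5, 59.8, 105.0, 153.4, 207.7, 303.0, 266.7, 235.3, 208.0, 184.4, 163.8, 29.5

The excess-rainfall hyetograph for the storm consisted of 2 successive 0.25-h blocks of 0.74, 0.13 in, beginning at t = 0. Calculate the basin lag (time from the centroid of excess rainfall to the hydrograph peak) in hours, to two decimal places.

Centroid of excess rainfall: t_c = Σ P_i·t̄_i / ΣP_i = 0.1624 h (block centres at 0.125, 0.375 h).
Hydrograph peak occurs at t = 1.25 h, so basin lag t_L = 1.25 − 0.1624 = 1.09 h.

t_L ≈ 1.09 h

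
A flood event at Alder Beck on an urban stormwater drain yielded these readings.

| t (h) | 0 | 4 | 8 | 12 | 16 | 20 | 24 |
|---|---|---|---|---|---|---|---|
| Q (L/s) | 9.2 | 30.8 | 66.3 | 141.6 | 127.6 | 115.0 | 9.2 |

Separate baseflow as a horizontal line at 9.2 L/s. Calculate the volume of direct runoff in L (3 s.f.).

V ≈ 6.27 × 10^6 L

Direct-runoff ordinates (Q − Q_b): 0.0, 21.6, 57.1, 132.4, 118.4, 105.8, 0.0 L/s.
ΣQ_DR = 435.3 L/s.
With Δt = 4 h = 14400 s, V = ΣQ_DR · Δt = 435.3 × 14400 = 6.27 × 10^6 L.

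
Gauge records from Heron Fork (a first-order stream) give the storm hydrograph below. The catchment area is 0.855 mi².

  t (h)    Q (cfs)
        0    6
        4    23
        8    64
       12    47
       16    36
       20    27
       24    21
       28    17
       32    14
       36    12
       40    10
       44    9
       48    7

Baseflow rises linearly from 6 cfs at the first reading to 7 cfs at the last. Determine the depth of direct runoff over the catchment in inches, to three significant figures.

Direct runoff: 0.00, 16.92, 57.83, 40.75, 29.67, 20.58, 14.50, 10.42, 7.33, 5.25, 3.17, 2.08, 0.00 cfs; ΣQ_DR = 208.5 cfs.
V = ΣQ_DR · Δt = 208.5 × 14400 s = 3.002 × 10^6 ft³.
Over A = 0.855 mi², depth = V / A = 1.51 in.

d ≈ 1.51 in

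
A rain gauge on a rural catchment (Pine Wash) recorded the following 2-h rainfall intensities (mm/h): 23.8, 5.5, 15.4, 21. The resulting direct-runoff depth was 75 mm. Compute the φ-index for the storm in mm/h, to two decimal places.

Only the 3 blocks with intensity above φ contribute runoff: 23.8, 15.4, 21 mm/h.
Σ(I−φ)·Δt = d  ⇒  (23.8+15.4+21 − 3φ)·2 = 75
φ = (60.20 − 75/2) / 3 = 7.57 mm/h.

φ ≈ 7.57 mm/h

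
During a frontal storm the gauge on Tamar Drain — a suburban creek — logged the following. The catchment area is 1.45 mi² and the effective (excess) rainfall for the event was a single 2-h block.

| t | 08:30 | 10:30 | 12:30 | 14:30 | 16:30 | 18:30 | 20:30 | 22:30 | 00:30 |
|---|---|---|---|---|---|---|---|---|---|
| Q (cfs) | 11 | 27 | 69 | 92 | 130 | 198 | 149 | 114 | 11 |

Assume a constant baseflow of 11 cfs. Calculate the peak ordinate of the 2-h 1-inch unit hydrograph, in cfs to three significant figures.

U_p ≈ 125 cfs

Direct runoff: 0.0, 16.0, 58.0, 81.0, 119.0, 187.0, 138.0, 103.0, 0.0 cfs; ΣQ_DR = 702.0 cfs, peak = 187.0 cfs.
Runoff depth d = ΣQ_DR·Δt / A = 702.0 × 7200 / (1.45 mi²) = 1.500 in.
The 1-inch UH is the DRH scaled by (1 in)/d, so U_p = 187.0 × 1/1.500 = 125 cfs.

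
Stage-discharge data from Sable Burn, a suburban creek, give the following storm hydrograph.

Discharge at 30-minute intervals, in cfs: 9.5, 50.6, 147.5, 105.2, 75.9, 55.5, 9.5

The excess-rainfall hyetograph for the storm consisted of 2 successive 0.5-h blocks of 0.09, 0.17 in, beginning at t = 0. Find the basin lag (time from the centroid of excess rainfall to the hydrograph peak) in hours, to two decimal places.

Centroid of excess rainfall: t_c = Σ P_i·t̄_i / ΣP_i = 0.5769 h (block centres at 0.25, 0.75 h).
Hydrograph peak occurs at t = 1 h, so basin lag t_L = 1 − 0.5769 = 0.42 h.

t_L ≈ 0.42 h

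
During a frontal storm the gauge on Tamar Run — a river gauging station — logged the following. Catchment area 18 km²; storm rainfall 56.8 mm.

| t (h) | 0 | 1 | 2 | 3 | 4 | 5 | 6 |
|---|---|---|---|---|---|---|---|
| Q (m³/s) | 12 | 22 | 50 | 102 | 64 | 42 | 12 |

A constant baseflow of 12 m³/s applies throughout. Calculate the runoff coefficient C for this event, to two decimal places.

ΣQ_DR = 220.0 m³/s; V = ΣQ_DR·Δt = 7.920 × 10^5 m³.
Runoff depth d = V / A = 44.00 mm.
C = d / P = 44.00 / 56.8 = 0.77.

C ≈ 0.77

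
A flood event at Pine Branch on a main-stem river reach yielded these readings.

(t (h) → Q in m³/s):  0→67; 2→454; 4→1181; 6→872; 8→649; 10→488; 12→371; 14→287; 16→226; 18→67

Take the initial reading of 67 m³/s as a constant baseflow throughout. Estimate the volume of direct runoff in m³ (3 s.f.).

V ≈ 2.87 × 10^7 m³

Direct-runoff ordinates (Q − Q_b): 0.0, 387.0, 1114.0, 805.0, 582.0, 421.0, 304.0, 220.0, 159.0, 0.0 m³/s.
ΣQ_DR = 3992 m³/s.
With Δt = 2 h = 7200 s, V = ΣQ_DR · Δt = 3992 × 7200 = 2.87 × 10^7 m³.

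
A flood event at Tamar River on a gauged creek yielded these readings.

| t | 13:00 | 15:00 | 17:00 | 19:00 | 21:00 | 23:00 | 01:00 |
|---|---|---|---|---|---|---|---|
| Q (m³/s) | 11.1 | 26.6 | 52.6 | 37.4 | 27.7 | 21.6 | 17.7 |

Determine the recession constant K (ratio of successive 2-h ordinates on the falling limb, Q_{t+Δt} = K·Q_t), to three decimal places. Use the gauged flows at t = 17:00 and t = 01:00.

K ≈ 0.762

Using the recession-limb readings at t = 17:00 and t = 01:00: Q falls from 52.6 to 17.7 m³/s over 4 intervals.
K = (Q₂/Q₁)^(1/4) = (17.7/52.6)^(1/4) = 0.762.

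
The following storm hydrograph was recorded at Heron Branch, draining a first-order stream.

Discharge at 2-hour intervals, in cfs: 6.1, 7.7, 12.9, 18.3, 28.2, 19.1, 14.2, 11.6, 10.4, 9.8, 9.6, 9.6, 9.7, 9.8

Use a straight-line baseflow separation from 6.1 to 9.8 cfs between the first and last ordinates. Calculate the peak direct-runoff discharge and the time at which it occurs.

Subtracting baseflow gives direct-runoff ordinates: 0.00, 1.32, 6.23, 11.35, 20.96, 11.58, 6.39, 3.51, 2.02, 1.14, 0.65, 0.37, 0.18, 0.00 cfs.
The maximum is 20.96 cfs, occurring at the reading for t = 8 h.

Q_p = 20.96 cfs at t = 8 h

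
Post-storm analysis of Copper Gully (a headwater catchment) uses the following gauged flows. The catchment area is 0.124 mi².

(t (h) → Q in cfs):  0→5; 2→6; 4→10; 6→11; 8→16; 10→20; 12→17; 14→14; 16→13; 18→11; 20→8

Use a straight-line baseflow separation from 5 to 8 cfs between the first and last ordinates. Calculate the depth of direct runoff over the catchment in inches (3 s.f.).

Direct runoff: 0.00, 0.70, 4.40, 5.10, 9.80, 13.50, 10.20, 6.90, 5.60, 3.30, 0.00 cfs; ΣQ_DR = 59.50 cfs.
V = ΣQ_DR · Δt = 59.50 × 7200 s = 4.284 × 10^5 ft³.
Over A = 0.124 mi², depth = V / A = 1.49 in.

d ≈ 1.49 in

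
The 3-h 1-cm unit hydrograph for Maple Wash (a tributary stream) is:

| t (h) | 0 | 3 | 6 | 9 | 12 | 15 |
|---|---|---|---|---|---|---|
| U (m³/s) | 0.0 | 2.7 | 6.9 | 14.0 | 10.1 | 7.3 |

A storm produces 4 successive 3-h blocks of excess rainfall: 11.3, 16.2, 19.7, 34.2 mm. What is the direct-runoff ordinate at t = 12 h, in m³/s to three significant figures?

By discrete convolution, Q_j = Σ (P_i / 10 mm) · U_{j−i}.
At t = 12 h (j=4): Q = (11.3/10)·10.1 + (16.2/10)·14.0 + (19.7/10)·6.9 + (34.2/10)·2.7 = 56.9 m³/s.

Q ≈ 56.9 m³/s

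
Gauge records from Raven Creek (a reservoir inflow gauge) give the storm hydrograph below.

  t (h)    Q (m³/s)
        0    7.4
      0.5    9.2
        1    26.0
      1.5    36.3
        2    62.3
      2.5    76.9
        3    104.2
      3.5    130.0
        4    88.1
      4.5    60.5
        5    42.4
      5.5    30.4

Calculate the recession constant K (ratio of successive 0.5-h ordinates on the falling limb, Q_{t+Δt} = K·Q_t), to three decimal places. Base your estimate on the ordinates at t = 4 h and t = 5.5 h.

Using the recession-limb readings at t = 4 h and t = 5.5 h: Q falls from 88.1 to 30.4 m³/s over 3 intervals.
K = (Q₂/Q₁)^(1/3) = (30.4/88.1)^(1/3) = 0.701.

K ≈ 0.701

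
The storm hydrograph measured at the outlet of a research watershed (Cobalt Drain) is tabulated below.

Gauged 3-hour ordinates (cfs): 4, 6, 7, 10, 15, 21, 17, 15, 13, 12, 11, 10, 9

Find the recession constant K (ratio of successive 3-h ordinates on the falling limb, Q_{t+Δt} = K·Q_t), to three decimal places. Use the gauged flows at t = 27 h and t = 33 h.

K ≈ 0.913

Using the recession-limb readings at t = 27 h and t = 33 h: Q falls from 12 to 10 cfs over 2 intervals.
K = (Q₂/Q₁)^(1/2) = (10/12)^(1/2) = 0.913.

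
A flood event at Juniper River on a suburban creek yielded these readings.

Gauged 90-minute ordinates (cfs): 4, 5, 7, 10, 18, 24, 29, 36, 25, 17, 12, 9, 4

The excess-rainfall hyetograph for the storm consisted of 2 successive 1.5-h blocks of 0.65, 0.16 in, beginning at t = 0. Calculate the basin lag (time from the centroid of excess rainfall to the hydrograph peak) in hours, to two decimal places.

t_L ≈ 9.45 h

Centroid of excess rainfall: t_c = Σ P_i·t̄_i / ΣP_i = 1.0463 h (block centres at 0.75, 2.25 h).
Hydrograph peak occurs at t = 10.5 h, so basin lag t_L = 10.5 − 1.0463 = 9.45 h.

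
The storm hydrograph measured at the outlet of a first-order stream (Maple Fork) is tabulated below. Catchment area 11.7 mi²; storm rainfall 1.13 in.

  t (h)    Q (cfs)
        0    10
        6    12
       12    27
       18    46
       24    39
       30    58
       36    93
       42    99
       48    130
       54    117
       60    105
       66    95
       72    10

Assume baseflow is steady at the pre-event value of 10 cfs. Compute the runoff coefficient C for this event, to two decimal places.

ΣQ_DR = 711.0 cfs; V = ΣQ_DR·Δt = 1.536 × 10^7 ft³.
Runoff depth d = V / A = 0.5650 in.
C = d / P = 0.5650 / 1.13 = 0.50.

C ≈ 0.50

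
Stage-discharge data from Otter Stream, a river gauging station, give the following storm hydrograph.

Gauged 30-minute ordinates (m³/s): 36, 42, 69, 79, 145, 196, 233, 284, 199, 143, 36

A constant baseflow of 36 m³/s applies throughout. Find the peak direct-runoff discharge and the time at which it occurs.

Q_p = 248.0 m³/s at t = 3.5 h

Subtracting baseflow gives direct-runoff ordinates: 0.0, 6.0, 33.0, 43.0, 109.0, 160.0, 197.0, 248.0, 163.0, 107.0, 0.0 m³/s.
The maximum is 248.0 m³/s, occurring at the reading for t = 3.5 h.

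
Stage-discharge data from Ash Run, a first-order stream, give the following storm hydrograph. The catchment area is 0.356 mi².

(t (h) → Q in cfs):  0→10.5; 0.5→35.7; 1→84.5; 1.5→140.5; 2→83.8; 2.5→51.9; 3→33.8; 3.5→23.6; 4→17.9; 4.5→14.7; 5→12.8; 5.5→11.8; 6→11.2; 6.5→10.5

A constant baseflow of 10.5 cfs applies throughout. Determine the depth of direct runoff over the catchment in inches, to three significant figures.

d ≈ 0.862 in

Direct runoff: 0.0, 25.2, 74.0, 130.0, 73.3, 41.4, 23.3, 13.1, 7.4, 4.2, 2.3, 1.3, 0.7, 0.0 cfs; ΣQ_DR = 396.2 cfs.
V = ΣQ_DR · Δt = 396.2 × 1800 s = 7.132 × 10^5 ft³.
Over A = 0.356 mi², depth = V / A = 0.862 in.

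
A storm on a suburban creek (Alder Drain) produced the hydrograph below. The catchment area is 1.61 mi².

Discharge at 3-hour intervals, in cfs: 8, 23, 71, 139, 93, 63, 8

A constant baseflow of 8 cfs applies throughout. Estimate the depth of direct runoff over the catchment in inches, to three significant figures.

d ≈ 1.01 in

Direct runoff: 0.0, 15.0, 63.0, 131.0, 85.0, 55.0, 0.0 cfs; ΣQ_DR = 349.0 cfs.
V = ΣQ_DR · Δt = 349.0 × 10800 s = 3.769 × 10^6 ft³.
Over A = 1.61 mi², depth = V / A = 1.01 in.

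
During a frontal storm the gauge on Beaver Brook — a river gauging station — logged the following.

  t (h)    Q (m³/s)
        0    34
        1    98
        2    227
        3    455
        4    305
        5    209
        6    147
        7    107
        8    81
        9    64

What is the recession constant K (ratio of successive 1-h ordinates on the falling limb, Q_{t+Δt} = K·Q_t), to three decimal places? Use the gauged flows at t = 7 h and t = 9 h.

Using the recession-limb readings at t = 7 h and t = 9 h: Q falls from 107 to 64 m³/s over 2 intervals.
K = (Q₂/Q₁)^(1/2) = (64/107)^(1/2) = 0.773.

K ≈ 0.773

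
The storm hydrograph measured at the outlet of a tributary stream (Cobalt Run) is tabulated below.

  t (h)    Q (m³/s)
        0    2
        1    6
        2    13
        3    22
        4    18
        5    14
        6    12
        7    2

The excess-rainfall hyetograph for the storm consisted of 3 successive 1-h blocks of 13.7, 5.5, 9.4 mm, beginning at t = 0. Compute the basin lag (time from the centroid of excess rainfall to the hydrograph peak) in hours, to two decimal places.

t_L ≈ 1.65 h

Centroid of excess rainfall: t_c = Σ P_i·t̄_i / ΣP_i = 1.3497 h (block centres at 0.5, 1.5, 2.5 h).
Hydrograph peak occurs at t = 3 h, so basin lag t_L = 3 − 1.3497 = 1.65 h.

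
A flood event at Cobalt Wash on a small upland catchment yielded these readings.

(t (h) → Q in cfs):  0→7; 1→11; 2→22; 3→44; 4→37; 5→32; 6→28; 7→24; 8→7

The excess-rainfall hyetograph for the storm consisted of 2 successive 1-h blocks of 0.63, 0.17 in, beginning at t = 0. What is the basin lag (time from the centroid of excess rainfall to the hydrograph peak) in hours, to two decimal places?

t_L ≈ 2.29 h

Centroid of excess rainfall: t_c = Σ P_i·t̄_i / ΣP_i = 0.7125 h (block centres at 0.5, 1.5 h).
Hydrograph peak occurs at t = 3 h, so basin lag t_L = 3 − 0.7125 = 2.29 h.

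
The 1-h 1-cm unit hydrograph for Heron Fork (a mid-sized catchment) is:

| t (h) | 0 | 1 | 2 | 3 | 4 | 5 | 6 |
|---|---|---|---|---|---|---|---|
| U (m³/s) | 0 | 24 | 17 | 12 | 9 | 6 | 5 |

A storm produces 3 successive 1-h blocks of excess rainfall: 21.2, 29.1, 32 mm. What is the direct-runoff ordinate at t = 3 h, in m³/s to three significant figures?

By discrete convolution, Q_j = Σ (P_i / 10 mm) · U_{j−i}.
At t = 3 h (j=3): Q = (21.2/10)·12 + (29.1/10)·17 + (32/10)·24 = 152 m³/s.

Q ≈ 152 m³/s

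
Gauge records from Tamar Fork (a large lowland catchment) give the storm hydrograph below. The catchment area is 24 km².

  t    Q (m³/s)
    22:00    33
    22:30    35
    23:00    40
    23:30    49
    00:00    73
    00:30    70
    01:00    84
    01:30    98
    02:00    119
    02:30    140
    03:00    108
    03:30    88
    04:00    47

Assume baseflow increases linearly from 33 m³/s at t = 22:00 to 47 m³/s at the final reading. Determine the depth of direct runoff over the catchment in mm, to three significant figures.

Direct runoff: 0.00, 0.83, 4.67, 12.50, 35.33, 31.17, 44.00, 56.83, 76.67, 96.50, 63.33, 42.17, 0.00 m³/s; ΣQ_DR = 464.0 m³/s.
V = ΣQ_DR · Δt = 464.0 × 1800 s = 8.352 × 10^5 m³.
Over A = 24 km², depth = V / A = 34.8 mm.

d ≈ 34.8 mm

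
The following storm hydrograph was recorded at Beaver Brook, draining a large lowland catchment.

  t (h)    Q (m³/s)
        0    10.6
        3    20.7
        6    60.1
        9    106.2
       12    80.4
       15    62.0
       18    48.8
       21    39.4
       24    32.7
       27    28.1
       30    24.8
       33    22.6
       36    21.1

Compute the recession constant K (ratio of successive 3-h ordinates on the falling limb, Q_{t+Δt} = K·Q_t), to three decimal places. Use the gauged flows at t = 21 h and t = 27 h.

Using the recession-limb readings at t = 21 h and t = 27 h: Q falls from 39.4 to 28.1 m³/s over 2 intervals.
K = (Q₂/Q₁)^(1/2) = (28.1/39.4)^(1/2) = 0.845.

K ≈ 0.845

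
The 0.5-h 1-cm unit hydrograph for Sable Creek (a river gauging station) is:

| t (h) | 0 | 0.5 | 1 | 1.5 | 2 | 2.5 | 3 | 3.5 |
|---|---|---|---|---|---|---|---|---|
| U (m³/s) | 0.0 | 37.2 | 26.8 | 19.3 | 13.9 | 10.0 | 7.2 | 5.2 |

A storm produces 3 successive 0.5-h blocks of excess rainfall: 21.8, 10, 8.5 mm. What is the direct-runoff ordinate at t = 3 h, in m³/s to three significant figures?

Q ≈ 37.5 m³/s

By discrete convolution, Q_j = Σ (P_i / 10 mm) · U_{j−i}.
At t = 3 h (j=6): Q = (21.8/10)·7.2 + (10/10)·10.0 + (8.5/10)·13.9 = 37.5 m³/s.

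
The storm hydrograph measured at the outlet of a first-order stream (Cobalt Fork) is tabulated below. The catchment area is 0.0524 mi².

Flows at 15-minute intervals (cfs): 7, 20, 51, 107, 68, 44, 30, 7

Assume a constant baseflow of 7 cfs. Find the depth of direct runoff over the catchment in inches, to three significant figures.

d ≈ 2.06 in

Direct runoff: 0.0, 13.0, 44.0, 100.0, 61.0, 37.0, 23.0, 0.0 cfs; ΣQ_DR = 278.0 cfs.
V = ΣQ_DR · Δt = 278.0 × 900 s = 2.502 × 10^5 ft³.
Over A = 0.0524 mi², depth = V / A = 2.06 in.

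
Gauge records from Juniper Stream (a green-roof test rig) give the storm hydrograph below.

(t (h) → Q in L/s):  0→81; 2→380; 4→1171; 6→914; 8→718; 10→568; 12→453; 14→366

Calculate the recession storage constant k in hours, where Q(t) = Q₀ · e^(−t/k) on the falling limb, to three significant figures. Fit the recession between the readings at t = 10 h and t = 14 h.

k ≈ 9.10 h

On the falling limb, Q drops from 568 to 366 L/s between t = 10 h and t = 14 h (Δt = 4 h).
k = −Δt / ln(Q₂/Q₁) = −4 / ln(366/568) = 9.10 h.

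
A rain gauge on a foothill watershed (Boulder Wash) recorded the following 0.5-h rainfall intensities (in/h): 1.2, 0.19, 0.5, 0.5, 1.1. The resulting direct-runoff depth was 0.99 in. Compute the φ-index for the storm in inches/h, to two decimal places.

φ ≈ 0.33 in/h

Only the 4 blocks with intensity above φ contribute runoff: 1.2, 0.5, 0.5, 1.1 in/h.
Σ(I−φ)·Δt = d  ⇒  (1.2+0.5+0.5+1.1 − 4φ)·0.5 = 0.99
φ = (3.300 − 0.99/0.5) / 4 = 0.33 in/h.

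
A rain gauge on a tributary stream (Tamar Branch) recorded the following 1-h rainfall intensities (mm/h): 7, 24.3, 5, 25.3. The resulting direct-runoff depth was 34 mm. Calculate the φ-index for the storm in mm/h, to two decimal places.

Only the 2 blocks with intensity above φ contribute runoff: 24.3, 25.3 mm/h.
Σ(I−φ)·Δt = d  ⇒  (24.3+25.3 − 2φ)·1 = 34
φ = (49.60 − 34/1) / 2 = 7.80 mm/h.

φ ≈ 7.80 mm/h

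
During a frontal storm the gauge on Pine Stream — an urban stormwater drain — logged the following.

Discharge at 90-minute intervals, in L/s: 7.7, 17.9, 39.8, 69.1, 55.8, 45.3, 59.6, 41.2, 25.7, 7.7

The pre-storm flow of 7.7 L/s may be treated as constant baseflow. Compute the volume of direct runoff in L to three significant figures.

V ≈ 1.58 × 10^6 L

Direct-runoff ordinates (Q − Q_b): 0.0, 10.2, 32.1, 61.4, 48.1, 37.6, 51.9, 33.5, 18.0, 0.0 L/s.
ΣQ_DR = 292.8 L/s.
With Δt = 1.5 h = 5400 s, V = ΣQ_DR · Δt = 292.8 × 5400 = 1.58 × 10^6 L.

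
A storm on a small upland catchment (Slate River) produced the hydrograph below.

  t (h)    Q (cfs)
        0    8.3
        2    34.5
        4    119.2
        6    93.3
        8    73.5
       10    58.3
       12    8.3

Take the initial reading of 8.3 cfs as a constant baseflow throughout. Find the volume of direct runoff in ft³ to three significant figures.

Direct-runoff ordinates (Q − Q_b): 0.0, 26.2, 110.9, 85.0, 65.2, 50.0, 0.0 cfs.
ΣQ_DR = 337.3 cfs.
With Δt = 2 h = 7200 s, V = ΣQ_DR · Δt = 337.3 × 7200 = 2.43 × 10^6 ft³.

V ≈ 2.43 × 10^6 ft³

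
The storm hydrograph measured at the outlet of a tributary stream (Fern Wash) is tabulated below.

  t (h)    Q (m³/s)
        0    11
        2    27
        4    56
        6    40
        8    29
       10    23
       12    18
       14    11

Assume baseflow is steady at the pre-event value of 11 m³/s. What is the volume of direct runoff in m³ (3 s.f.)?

Direct-runoff ordinates (Q − Q_b): 0.0, 16.0, 45.0, 29.0, 18.0, 12.0, 7.0, 0.0 m³/s.
ΣQ_DR = 127.0 m³/s.
With Δt = 2 h = 7200 s, V = ΣQ_DR · Δt = 127.0 × 7200 = 9.14 × 10^5 m³.

V ≈ 9.14 × 10^5 m³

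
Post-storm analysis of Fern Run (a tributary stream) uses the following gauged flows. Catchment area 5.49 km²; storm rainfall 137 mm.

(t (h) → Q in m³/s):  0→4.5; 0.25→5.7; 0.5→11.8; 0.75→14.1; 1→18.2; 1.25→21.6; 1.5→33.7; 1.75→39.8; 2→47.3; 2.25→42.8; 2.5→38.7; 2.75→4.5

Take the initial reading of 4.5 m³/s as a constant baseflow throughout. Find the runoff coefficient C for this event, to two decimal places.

C ≈ 0.27

ΣQ_DR = 228.7 m³/s; V = ΣQ_DR·Δt = 2.058 × 10^5 m³.
Runoff depth d = V / A = 37.49 mm.
C = d / P = 37.49 / 137 = 0.27.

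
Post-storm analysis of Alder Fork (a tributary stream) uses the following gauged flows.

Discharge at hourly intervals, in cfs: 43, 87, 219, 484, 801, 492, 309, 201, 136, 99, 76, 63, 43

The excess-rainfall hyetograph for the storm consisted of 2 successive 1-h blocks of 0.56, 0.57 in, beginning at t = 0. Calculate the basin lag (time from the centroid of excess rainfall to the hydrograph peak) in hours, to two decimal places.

Centroid of excess rainfall: t_c = Σ P_i·t̄_i / ΣP_i = 1.0044 h (block centres at 0.5, 1.5 h).
Hydrograph peak occurs at t = 4 h, so basin lag t_L = 4 − 1.0044 = 3.00 h.

t_L ≈ 3.00 h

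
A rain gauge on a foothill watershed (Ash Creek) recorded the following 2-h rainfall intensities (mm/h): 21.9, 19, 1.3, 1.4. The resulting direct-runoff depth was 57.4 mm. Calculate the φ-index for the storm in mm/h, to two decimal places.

φ ≈ 6.10 mm/h

Only the 2 blocks with intensity above φ contribute runoff: 21.9, 19 mm/h.
Σ(I−φ)·Δt = d  ⇒  (21.9+19 − 2φ)·2 = 57.4
φ = (40.90 − 57.4/2) / 2 = 6.10 mm/h.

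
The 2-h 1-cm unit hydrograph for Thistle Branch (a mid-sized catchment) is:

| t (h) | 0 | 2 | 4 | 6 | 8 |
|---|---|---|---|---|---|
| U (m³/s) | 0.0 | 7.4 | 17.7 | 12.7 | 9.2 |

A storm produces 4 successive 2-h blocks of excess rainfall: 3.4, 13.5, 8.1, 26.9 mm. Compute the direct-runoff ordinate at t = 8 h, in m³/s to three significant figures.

By discrete convolution, Q_j = Σ (P_i / 10 mm) · U_{j−i}.
At t = 8 h (j=4): Q = (3.4/10)·9.2 + (13.5/10)·12.7 + (8.1/10)·17.7 + (26.9/10)·7.4 = 54.5 m³/s.

Q ≈ 54.5 m³/s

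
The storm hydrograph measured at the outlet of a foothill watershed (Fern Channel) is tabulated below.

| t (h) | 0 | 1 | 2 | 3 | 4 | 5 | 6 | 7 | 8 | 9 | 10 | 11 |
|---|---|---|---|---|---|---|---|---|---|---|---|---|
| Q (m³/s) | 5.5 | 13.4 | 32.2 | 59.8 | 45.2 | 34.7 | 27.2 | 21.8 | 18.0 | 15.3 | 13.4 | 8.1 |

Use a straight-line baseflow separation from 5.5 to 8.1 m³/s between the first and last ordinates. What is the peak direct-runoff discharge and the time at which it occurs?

Q_p = 53.59 m³/s at t = 3 h

Subtracting baseflow gives direct-runoff ordinates: 0.00, 7.66, 26.23, 53.59, 38.75, 28.02, 20.28, 14.65, 10.61, 7.67, 5.54, 0.00 m³/s.
The maximum is 53.59 m³/s, occurring at the reading for t = 3 h.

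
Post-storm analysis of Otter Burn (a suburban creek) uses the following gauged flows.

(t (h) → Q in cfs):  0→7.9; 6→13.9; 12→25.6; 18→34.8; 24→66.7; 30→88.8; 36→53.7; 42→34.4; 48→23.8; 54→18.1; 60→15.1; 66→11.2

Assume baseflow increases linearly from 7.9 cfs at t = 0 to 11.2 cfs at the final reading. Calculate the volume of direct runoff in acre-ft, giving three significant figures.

V ≈ 139 acre-ft

Direct-runoff ordinates (Q − Q_b): 0.00, 5.70, 17.10, 26.00, 57.60, 79.40, 44.00, 24.40, 13.50, 7.50, 4.20, 0.00 cfs.
ΣQ_DR = 279.4 cfs.
With Δt = 6 h = 21600 s, V = ΣQ_DR · Δt = 279.4 × 21600 = 6.04 × 10^6 ft³ = 139 acre-ft.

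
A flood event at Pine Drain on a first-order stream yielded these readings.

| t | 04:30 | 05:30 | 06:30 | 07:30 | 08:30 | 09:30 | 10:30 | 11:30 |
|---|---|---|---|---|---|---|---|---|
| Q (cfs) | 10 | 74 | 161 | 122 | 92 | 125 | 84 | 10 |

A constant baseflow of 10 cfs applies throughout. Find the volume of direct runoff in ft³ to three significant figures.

Direct-runoff ordinates (Q − Q_b): 0.0, 64.0, 151.0, 112.0, 82.0, 115.0, 74.0, 0.0 cfs.
ΣQ_DR = 598.0 cfs.
With Δt = 1 h = 3600 s, V = ΣQ_DR · Δt = 598.0 × 3600 = 2.15 × 10^6 ft³.

V ≈ 2.15 × 10^6 ft³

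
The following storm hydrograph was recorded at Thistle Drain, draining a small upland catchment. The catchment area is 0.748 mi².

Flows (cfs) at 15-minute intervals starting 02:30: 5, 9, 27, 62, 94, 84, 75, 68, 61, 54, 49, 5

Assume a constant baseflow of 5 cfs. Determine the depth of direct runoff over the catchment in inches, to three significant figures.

d ≈ 0.276 in

Direct runoff: 0.0, 4.0, 22.0, 57.0, 89.0, 79.0, 70.0, 63.0, 56.0, 49.0, 44.0, 0.0 cfs; ΣQ_DR = 533.0 cfs.
V = ΣQ_DR · Δt = 533.0 × 900 s = 4.797 × 10^5 ft³.
Over A = 0.748 mi², depth = V / A = 0.276 in.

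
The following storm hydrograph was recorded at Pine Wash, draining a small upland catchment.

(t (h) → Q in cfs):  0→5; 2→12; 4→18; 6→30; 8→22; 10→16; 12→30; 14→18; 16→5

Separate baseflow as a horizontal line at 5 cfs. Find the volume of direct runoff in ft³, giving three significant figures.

V ≈ 7.99 × 10^5 ft³

Direct-runoff ordinates (Q − Q_b): 0.0, 7.0, 13.0, 25.0, 17.0, 11.0, 25.0, 13.0, 0.0 cfs.
ΣQ_DR = 111.0 cfs.
With Δt = 2 h = 7200 s, V = ΣQ_DR · Δt = 111.0 × 7200 = 7.99 × 10^5 ft³.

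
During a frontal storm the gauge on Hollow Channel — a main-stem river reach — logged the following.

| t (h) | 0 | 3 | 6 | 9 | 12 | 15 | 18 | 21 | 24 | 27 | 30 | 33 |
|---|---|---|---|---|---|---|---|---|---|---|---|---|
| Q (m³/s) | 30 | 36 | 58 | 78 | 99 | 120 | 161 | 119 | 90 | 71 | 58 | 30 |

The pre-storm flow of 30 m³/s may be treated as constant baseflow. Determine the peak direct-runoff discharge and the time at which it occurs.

Q_p = 131.0 m³/s at t = 18 h

Subtracting baseflow gives direct-runoff ordinates: 0.0, 6.0, 28.0, 48.0, 69.0, 90.0, 131.0, 89.0, 60.0, 41.0, 28.0, 0.0 m³/s.
The maximum is 131.0 m³/s, occurring at the reading for t = 18 h.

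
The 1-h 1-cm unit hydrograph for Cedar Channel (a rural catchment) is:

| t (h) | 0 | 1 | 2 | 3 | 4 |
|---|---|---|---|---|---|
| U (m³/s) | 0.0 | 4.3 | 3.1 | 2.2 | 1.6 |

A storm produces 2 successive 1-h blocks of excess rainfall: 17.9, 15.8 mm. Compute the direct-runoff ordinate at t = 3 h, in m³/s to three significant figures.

Q ≈ 8.84 m³/s

By discrete convolution, Q_j = Σ (P_i / 10 mm) · U_{j−i}.
At t = 3 h (j=3): Q = (17.9/10)·2.2 + (15.8/10)·3.1 = 8.84 m³/s.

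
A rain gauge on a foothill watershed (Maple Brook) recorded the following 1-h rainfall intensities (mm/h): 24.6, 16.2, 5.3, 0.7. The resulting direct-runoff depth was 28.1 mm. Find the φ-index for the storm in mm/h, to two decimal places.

Only the 2 blocks with intensity above φ contribute runoff: 24.6, 16.2 mm/h.
Σ(I−φ)·Δt = d  ⇒  (24.6+16.2 − 2φ)·1 = 28.1
φ = (40.80 − 28.1/1) / 2 = 6.35 mm/h.

φ ≈ 6.35 mm/h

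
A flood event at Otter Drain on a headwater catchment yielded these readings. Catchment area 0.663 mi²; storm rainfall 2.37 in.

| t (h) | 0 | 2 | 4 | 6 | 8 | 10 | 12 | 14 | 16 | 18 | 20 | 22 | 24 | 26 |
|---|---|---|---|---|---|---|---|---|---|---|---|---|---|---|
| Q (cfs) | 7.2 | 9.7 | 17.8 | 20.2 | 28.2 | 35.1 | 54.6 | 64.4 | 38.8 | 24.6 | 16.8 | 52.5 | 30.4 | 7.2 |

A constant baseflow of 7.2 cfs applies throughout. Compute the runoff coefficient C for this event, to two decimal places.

C ≈ 0.60

ΣQ_DR = 306.7 cfs; V = ΣQ_DR·Δt = 2.208 × 10^6 ft³.
Runoff depth d = V / A = 1.434 in.
C = d / P = 1.434 / 2.37 = 0.60.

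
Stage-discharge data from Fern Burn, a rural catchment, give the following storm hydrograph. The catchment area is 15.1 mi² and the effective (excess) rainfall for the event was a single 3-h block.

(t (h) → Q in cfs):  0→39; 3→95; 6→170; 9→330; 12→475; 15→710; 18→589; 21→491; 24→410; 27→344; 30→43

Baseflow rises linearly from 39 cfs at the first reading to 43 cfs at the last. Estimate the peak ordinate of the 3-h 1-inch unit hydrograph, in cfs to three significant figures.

U_p ≈ 670 cfs

Direct runoff: 0.00, 55.60, 130.20, 289.80, 434.40, 669.00, 547.60, 449.20, 367.80, 301.40, 0.00 cfs; ΣQ_DR = 3245 cfs, peak = 669.00 cfs.
Runoff depth d = ΣQ_DR·Δt / A = 3245 × 10800 / (15.1 mi²) = 0.9990 in.
The 1-inch UH is the DRH scaled by (1 in)/d, so U_p = 669.00 × 1/0.9990 = 670 cfs.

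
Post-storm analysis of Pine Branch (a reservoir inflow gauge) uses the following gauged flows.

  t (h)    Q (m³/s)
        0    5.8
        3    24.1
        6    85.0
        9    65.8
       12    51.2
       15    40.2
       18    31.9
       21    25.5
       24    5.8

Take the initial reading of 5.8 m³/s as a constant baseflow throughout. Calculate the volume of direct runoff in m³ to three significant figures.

Direct-runoff ordinates (Q − Q_b): 0.0, 18.3, 79.2, 60.0, 45.4, 34.4, 26.1, 19.7, 0.0 m³/s.
ΣQ_DR = 283.1 m³/s.
With Δt = 3 h = 10800 s, V = ΣQ_DR · Δt = 283.1 × 10800 = 3.06 × 10^6 m³.

V ≈ 3.06 × 10^6 m³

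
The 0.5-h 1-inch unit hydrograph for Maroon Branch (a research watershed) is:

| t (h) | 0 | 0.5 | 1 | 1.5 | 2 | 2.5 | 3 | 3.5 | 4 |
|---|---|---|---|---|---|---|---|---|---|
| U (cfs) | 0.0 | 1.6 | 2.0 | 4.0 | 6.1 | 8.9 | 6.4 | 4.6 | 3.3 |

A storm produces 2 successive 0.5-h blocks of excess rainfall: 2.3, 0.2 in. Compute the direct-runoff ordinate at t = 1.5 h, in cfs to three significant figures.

By discrete convolution, Q_j = Σ (P_i / 1 in) · U_{j−i}.
At t = 1.5 h (j=3): Q = (2.3/1)·4.0 + (0.2/1)·2.0 = 9.60 cfs.

Q ≈ 9.60 cfs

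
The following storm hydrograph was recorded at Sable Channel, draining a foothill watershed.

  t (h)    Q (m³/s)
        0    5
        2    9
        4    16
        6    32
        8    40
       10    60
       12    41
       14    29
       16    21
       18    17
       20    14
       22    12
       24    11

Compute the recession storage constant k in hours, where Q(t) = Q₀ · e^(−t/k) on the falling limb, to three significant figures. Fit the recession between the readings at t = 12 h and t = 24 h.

On the falling limb, Q drops from 41 to 11 m³/s between t = 12 h and t = 24 h (Δt = 12 h).
k = −Δt / ln(Q₂/Q₁) = −12 / ln(11/41) = 9.12 h.

k ≈ 9.12 h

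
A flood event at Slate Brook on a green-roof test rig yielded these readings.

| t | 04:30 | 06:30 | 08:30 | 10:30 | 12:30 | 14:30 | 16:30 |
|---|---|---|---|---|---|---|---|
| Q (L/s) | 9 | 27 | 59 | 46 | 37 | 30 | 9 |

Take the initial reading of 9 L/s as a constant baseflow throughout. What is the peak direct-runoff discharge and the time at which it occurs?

Subtracting baseflow gives direct-runoff ordinates: 0.0, 18.0, 50.0, 37.0, 28.0, 21.0, 0.0 L/s.
The maximum is 50.0 L/s, occurring at the reading for t = 08:30.

Q_p = 50.0 L/s at t = 08:30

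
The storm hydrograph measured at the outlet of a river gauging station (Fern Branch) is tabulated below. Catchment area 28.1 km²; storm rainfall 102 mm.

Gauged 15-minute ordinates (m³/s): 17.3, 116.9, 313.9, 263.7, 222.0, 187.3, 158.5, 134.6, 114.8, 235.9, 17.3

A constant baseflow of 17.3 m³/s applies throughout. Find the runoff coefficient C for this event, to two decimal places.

C ≈ 0.50

ΣQ_DR = 1592 m³/s; V = ΣQ_DR·Δt = 1.433 × 10^6 m³.
Runoff depth d = V / A = 50.99 mm.
C = d / P = 50.99 / 102 = 0.50.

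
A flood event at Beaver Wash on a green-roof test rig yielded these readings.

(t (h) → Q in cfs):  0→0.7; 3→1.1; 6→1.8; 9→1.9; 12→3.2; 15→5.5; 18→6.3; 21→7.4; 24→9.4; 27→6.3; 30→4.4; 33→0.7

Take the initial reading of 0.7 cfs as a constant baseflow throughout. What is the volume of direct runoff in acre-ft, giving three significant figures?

Direct-runoff ordinates (Q − Q_b): 0.0, 0.4, 1.1, 1.2, 2.5, 4.8, 5.6, 6.7, 8.7, 5.6, 3.7, 0.0 cfs.
ΣQ_DR = 40.30 cfs.
With Δt = 3 h = 10800 s, V = ΣQ_DR · Δt = 40.30 × 10800 = 4.35 × 10^5 ft³ = 9.99 acre-ft.

V ≈ 9.99 acre-ft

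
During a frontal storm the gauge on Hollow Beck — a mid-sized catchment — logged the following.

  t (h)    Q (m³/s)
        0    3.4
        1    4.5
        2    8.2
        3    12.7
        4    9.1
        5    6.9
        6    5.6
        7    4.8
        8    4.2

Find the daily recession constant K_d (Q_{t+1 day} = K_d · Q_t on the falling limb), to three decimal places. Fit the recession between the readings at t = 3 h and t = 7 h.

Between t = 3 h and t = 7 h the flow falls from 12.7 to 4.8 m³/s over 4×1 h = 4 h.
Per-interval ratio K = (4.8/12.7)^(1/4) = 0.7841; K_d = K^(24/1) = 0.003.

K_d ≈ 0.003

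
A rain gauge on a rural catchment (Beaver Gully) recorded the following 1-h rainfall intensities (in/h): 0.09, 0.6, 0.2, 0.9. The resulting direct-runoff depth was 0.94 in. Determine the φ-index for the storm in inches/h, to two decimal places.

φ ≈ 0.28 in/h

Only the 2 blocks with intensity above φ contribute runoff: 0.6, 0.9 in/h.
Σ(I−φ)·Δt = d  ⇒  (0.6+0.9 − 2φ)·1 = 0.94
φ = (1.500 − 0.94/1) / 2 = 0.28 in/h.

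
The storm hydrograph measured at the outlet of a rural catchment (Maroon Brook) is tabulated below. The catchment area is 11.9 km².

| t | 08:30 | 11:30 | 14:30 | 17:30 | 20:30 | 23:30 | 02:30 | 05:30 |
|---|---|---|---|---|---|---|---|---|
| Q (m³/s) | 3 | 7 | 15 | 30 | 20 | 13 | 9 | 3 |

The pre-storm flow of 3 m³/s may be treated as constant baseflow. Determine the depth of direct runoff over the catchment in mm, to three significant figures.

d ≈ 69.0 mm

Direct runoff: 0.0, 4.0, 12.0, 27.0, 17.0, 10.0, 6.0, 0.0 m³/s; ΣQ_DR = 76.00 m³/s.
V = ΣQ_DR · Δt = 76.00 × 10800 s = 8.208 × 10^5 m³.
Over A = 11.9 km², depth = V / A = 69.0 mm.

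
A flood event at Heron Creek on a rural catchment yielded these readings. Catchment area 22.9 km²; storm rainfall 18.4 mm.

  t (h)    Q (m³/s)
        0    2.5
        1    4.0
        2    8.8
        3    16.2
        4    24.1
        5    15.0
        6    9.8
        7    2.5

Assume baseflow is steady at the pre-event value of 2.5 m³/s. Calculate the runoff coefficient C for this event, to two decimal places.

C ≈ 0.54

ΣQ_DR = 62.90 m³/s; V = ΣQ_DR·Δt = 2.264 × 10^5 m³.
Runoff depth d = V / A = 9.888 mm.
C = d / P = 9.888 / 18.4 = 0.54.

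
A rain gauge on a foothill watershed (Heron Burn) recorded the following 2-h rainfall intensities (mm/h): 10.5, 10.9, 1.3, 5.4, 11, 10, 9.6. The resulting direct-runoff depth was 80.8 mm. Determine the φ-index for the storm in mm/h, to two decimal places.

Only the 6 blocks with intensity above φ contribute runoff: 10.5, 10.9, 5.4, 11, 10, 9.6 mm/h.
Σ(I−φ)·Δt = d  ⇒  (10.5+10.9+5.4+11+10+9.6 − 6φ)·2 = 80.8
φ = (57.40 − 80.8/2) / 6 = 2.83 mm/h.

φ ≈ 2.83 mm/h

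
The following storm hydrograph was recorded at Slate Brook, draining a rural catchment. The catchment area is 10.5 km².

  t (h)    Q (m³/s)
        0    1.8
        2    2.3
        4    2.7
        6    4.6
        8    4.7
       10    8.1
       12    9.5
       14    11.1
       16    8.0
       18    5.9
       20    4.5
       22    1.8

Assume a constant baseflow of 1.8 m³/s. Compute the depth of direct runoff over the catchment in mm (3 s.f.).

Direct runoff: 0.0, 0.5, 0.9, 2.8, 2.9, 6.3, 7.7, 9.3, 6.2, 4.1, 2.7, 0.0 m³/s; ΣQ_DR = 43.40 m³/s.
V = ΣQ_DR · Δt = 43.40 × 7200 s = 3.125 × 10^5 m³.
Over A = 10.5 km², depth = V / A = 29.8 mm.

d ≈ 29.8 mm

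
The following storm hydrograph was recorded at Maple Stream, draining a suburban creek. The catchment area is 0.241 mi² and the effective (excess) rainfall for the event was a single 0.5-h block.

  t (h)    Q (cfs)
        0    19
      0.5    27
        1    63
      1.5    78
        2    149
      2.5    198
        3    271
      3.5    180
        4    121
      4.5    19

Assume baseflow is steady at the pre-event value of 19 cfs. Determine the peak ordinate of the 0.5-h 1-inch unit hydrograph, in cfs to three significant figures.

Direct runoff: 0.0, 8.0, 44.0, 59.0, 130.0, 179.0, 252.0, 161.0, 102.0, 0.0 cfs; ΣQ_DR = 935.0 cfs, peak = 252.0 cfs.
Runoff depth d = ΣQ_DR·Δt / A = 935.0 × 1800 / (0.241 mi²) = 3.006 in.
The 1-inch UH is the DRH scaled by (1 in)/d, so U_p = 252.0 × 1/3.006 = 83.8 cfs.

U_p ≈ 83.8 cfs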